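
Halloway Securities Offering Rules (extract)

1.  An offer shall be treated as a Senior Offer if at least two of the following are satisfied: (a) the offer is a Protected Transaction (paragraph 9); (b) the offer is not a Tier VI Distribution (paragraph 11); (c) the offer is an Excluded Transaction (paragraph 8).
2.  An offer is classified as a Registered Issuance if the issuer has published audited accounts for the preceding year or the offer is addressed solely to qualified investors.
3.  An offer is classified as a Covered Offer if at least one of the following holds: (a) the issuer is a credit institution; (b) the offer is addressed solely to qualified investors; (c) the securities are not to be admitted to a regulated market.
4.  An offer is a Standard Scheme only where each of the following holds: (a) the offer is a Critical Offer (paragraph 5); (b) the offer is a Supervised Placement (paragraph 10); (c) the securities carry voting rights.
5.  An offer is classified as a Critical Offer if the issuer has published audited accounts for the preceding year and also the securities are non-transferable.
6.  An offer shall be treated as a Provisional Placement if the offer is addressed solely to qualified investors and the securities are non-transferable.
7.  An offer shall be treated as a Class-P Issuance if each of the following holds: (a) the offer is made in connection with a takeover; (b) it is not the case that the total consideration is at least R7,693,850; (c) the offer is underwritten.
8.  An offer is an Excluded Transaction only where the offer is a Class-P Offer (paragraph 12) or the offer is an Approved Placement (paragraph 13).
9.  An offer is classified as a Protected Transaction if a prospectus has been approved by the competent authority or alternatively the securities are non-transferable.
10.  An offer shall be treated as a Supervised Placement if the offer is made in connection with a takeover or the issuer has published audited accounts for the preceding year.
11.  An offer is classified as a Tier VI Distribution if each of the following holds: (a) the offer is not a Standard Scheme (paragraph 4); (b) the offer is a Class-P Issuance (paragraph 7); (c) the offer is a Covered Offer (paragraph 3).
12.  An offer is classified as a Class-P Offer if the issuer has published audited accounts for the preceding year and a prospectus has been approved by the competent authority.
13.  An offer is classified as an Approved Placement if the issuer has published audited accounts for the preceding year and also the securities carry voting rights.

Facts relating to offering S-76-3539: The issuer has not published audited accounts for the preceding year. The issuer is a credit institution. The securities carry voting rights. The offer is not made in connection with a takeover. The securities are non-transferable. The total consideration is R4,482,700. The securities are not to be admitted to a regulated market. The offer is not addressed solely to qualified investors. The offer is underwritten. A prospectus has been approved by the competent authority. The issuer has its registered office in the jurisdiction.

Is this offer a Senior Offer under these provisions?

Yes

Under paragraph 9: a prospectus has been approved by the competent authority? yes; or the securities are non-transferable? yes. So the offer is a Protected Transaction.
Under paragraph 5: the issuer has published audited accounts for the preceding year? no; and the securities are non-transferable? yes. So the offer is not a Critical Offer.
Under paragraph 10: the offer is made in connection with a takeover? no; or the issuer has published audited accounts for the preceding year? no. So the offer is not a Supervised Placement.
Under paragraph 4: Critical Offer (paragraph 5)? no; and Supervised Placement (paragraph 10)? no; and the securities carry voting rights? yes. So the offer is not a Standard Scheme.
Under paragraph 7: the offer is made in connection with a takeover? no; and total consideration: R4,482,700 ≥ R7,693,850? no, so negated condition yes; and the offer is underwritten? yes. So the offer is not a Class-P Issuance.
Under paragraph 3: the issuer is a credit institution? yes; or the offer is addressed solely to qualified investors? no; or the securities are not to be admitted to a regulated market? yes. So the offer is a Covered Offer.
Under paragraph 11: not a Standard Scheme (paragraph 4)? yes; and Class-P Issuance (paragraph 7)? no; and Covered Offer (paragraph 3)? yes. So the offer is not a Tier VI Distribution.
Under paragraph 12: the issuer has published audited accounts for the preceding year? no; and a prospectus has been approved by the competent authority? yes. So the offer is not a Class-P Offer.
Under paragraph 13: the issuer has published audited accounts for the preceding year? no; and the securities carry voting rights? yes. So the offer is not an Approved Placement.
Under paragraph 8: Class-P Offer (paragraph 12)? no; or Approved Placement (paragraph 13)? no. So the offer is not an Excluded Transaction.
Under paragraph 1: Protected Transaction (paragraph 9)? yes; not a Tier VI Distribution (paragraph 11)? yes; Excluded Transaction (paragraph 8)? no — 2 of 3 hold (need ≥2) → satisfied.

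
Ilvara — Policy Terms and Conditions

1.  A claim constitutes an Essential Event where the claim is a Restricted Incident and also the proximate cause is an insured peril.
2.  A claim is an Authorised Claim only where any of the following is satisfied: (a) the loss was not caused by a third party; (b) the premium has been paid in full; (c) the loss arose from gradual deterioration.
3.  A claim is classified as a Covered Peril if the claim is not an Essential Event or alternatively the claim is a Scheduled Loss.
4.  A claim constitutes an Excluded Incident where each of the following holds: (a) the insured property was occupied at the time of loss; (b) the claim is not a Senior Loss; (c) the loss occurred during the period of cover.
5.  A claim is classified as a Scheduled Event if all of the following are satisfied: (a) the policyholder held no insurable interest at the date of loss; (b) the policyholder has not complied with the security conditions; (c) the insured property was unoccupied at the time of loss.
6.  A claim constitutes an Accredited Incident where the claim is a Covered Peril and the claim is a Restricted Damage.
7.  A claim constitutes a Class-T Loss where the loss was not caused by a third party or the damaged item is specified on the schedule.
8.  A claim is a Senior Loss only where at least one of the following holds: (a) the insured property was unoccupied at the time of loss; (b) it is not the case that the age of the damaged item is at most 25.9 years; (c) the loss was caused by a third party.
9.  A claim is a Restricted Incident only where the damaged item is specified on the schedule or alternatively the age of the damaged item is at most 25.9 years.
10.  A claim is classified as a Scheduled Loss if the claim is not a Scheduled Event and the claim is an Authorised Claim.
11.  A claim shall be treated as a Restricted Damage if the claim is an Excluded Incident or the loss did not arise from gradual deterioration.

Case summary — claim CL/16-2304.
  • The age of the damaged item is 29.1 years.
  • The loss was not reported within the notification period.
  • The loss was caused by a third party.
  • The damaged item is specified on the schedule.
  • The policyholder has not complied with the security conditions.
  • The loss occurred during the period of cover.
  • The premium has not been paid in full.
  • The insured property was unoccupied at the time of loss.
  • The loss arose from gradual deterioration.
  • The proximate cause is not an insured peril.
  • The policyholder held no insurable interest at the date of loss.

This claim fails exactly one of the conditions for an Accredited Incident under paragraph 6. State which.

Restricted Damage

paragraph 9 — Restricted Incident: [the damaged item is specified on the schedule? yes] OR [age of the damaged item: 29.1 years ≤ 25.9 years? no] → satisfied.
paragraph 1 — Essential Event: [Restricted Incident (paragraph 9)? yes] AND [the proximate cause is an insured peril? no] → not satisfied.
paragraph 5 — Scheduled Event: [the policyholder held no insurable interest at the date of loss? yes] AND [the policyholder has not complied with the security conditions? yes] AND [the insured property was unoccupied at the time of loss? yes] → satisfied.
paragraph 2 — Authorised Claim: [the loss was not caused by a third party? no] OR [the premium has been paid in full? no] OR [the loss arose from gradual deterioration? yes] → satisfied.
paragraph 10 — Scheduled Loss: [not a Scheduled Event (paragraph 5)? no] AND [Authorised Claim (paragraph 2)? yes] → not satisfied.
paragraph 3 — Covered Peril: [not an Essential Event (paragraph 1)? yes] OR [Scheduled Loss (paragraph 10)? no] → satisfied.
paragraph 8 — Senior Loss: [the insured property was unoccupied at the time of loss? yes] OR [age of the damaged item: 29.1 years ≤ 25.9 years? no, so negated condition yes] OR [the loss was caused by a third party? yes] → satisfied.
paragraph 4 — Excluded Incident: [the insured property was occupied at the time of loss? no] AND [not a Senior Loss (paragraph 8)? no] AND [the loss occurred during the period of cover? yes] → not satisfied.
paragraph 11 — Restricted Damage: [Excluded Incident (paragraph 4)? no] OR [the loss did not arise from gradual deterioration? no] → not satisfied.
paragraph 6 — Accredited Incident: [Covered Peril (paragraph 3)? yes] AND [Restricted Damage (paragraph 11)? no] → not satisfied.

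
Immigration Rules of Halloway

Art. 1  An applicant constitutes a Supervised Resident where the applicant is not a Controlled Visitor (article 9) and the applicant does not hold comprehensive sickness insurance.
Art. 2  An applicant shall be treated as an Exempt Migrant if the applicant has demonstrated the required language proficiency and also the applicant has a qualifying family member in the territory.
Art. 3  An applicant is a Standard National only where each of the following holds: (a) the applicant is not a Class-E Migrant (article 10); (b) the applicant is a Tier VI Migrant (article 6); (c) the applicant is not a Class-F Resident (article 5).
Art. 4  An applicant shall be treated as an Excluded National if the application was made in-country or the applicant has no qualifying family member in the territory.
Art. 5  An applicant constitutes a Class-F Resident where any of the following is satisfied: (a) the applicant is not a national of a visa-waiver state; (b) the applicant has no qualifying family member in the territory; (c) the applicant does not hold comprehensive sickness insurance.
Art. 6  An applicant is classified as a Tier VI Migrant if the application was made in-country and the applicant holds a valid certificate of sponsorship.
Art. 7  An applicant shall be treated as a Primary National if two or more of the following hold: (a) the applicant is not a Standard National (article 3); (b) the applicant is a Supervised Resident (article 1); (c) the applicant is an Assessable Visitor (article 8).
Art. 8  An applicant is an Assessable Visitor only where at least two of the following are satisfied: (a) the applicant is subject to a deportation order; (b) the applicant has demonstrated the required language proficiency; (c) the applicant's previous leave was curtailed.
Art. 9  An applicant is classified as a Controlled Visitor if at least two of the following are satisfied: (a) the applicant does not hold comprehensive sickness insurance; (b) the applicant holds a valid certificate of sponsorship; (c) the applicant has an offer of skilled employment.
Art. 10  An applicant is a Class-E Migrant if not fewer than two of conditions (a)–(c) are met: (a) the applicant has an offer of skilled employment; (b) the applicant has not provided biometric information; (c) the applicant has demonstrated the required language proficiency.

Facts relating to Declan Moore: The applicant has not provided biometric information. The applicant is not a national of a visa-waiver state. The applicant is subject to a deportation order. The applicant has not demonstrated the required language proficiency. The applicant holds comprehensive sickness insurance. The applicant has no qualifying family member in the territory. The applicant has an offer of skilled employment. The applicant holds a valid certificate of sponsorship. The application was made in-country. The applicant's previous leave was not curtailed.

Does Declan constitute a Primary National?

No

article 10 — Class-E Migrant: the applicant has an offer of skilled employment? yes; the applicant has not provided biometric information? yes; the applicant has demonstrated the required language proficiency? no — 2 of 3 hold (need ≥2) → satisfied.
article 6 — Tier VI Migrant: [the application was made in-country? yes] AND [the applicant holds a valid certificate of sponsorship? yes] → satisfied.
article 5 — Class-F Resident: [the applicant is not a national of a visa-waiver state? yes] OR [the applicant has no qualifying family member in the territory? yes] OR [the applicant does not hold comprehensive sickness insurance? no] → satisfied.
article 3 — Standard National: [not a Class-E Migrant (article 10)? no] AND [Tier VI Migrant (article 6)? yes] AND [not a Class-F Resident (article 5)? no] → not satisfied.
article 9 — Controlled Visitor: the applicant does not hold comprehensive sickness insurance? no; the applicant holds a valid certificate of sponsorship? yes; the applicant has an offer of skilled employment? yes — 2 of 3 hold (need ≥2) → satisfied.
article 1 — Supervised Resident: [not a Controlled Visitor (article 9)? no] AND [the applicant does not hold comprehensive sickness insurance? no] → not satisfied.
article 8 — Assessable Visitor: the applicant is subject to a deportation order? yes; the applicant has demonstrated the required language proficiency? no; the applicant's previous leave was curtailed? no — 1 of 3 hold (need ≥2) → not satisfied.
article 7 — Primary National: not a Standard National (article 3)? yes; Supervised Resident (article 1)? no; Assessable Visitor (article 8)? no — 1 of 3 hold (need ≥2) → not satisfied.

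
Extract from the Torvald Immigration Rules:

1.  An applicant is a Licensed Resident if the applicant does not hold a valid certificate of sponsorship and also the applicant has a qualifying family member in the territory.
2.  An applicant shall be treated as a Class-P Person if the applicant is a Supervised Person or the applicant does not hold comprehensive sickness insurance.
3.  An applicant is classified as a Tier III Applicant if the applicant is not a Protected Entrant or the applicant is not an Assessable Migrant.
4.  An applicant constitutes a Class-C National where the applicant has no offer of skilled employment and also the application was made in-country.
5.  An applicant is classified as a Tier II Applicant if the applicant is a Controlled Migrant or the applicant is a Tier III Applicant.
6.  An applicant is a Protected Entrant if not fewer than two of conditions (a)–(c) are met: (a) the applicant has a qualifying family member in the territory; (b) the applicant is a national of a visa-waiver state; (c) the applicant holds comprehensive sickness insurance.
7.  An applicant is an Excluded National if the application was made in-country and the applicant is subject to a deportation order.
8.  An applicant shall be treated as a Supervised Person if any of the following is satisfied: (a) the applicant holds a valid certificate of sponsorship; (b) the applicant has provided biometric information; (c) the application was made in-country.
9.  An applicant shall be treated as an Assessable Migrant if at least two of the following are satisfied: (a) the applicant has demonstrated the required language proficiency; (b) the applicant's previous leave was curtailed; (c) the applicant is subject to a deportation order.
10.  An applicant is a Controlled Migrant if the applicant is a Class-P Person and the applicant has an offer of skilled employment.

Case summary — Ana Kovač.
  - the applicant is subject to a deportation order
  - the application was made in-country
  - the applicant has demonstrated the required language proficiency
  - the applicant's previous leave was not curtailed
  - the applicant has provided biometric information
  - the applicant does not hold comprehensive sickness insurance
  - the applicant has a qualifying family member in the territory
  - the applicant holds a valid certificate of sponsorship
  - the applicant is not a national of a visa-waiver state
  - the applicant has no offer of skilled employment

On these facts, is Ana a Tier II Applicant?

paragraph 8 — Supervised Person: [the applicant holds a valid certificate of sponsorship? yes] OR [the applicant has provided biometric information? yes] OR [the application was made in-country? yes] → satisfied.
paragraph 2 — Class-P Person: [Supervised Person (paragraph 8)? yes] OR [the applicant does not hold comprehensive sickness insurance? yes] → satisfied.
paragraph 10 — Controlled Migrant: [Class-P Person (paragraph 2)? yes] AND [the applicant has an offer of skilled employment? no] → not satisfied.
paragraph 6 — Protected Entrant: the applicant has a qualifying family member in the territory? yes; the applicant is a national of a visa-waiver state? no; the applicant holds comprehensive sickness insurance? no — 1 of 3 hold (need ≥2) → not satisfied.
paragraph 9 — Assessable Migrant: the applicant has demonstrated the required language proficiency? yes; the applicant's previous leave was curtailed? no; the applicant is subject to a deportation order? yes — 2 of 3 hold (need ≥2) → satisfied.
paragraph 3 — Tier III Applicant: [not a Protected Entrant (paragraph 6)? yes] OR [not an Assessable Migrant (paragraph 9)? no] → satisfied.
paragraph 5 — Tier II Applicant: [Controlled Migrant (paragraph 10)? no] OR [Tier III Applicant (paragraph 3)? yes] → satisfied.

Yes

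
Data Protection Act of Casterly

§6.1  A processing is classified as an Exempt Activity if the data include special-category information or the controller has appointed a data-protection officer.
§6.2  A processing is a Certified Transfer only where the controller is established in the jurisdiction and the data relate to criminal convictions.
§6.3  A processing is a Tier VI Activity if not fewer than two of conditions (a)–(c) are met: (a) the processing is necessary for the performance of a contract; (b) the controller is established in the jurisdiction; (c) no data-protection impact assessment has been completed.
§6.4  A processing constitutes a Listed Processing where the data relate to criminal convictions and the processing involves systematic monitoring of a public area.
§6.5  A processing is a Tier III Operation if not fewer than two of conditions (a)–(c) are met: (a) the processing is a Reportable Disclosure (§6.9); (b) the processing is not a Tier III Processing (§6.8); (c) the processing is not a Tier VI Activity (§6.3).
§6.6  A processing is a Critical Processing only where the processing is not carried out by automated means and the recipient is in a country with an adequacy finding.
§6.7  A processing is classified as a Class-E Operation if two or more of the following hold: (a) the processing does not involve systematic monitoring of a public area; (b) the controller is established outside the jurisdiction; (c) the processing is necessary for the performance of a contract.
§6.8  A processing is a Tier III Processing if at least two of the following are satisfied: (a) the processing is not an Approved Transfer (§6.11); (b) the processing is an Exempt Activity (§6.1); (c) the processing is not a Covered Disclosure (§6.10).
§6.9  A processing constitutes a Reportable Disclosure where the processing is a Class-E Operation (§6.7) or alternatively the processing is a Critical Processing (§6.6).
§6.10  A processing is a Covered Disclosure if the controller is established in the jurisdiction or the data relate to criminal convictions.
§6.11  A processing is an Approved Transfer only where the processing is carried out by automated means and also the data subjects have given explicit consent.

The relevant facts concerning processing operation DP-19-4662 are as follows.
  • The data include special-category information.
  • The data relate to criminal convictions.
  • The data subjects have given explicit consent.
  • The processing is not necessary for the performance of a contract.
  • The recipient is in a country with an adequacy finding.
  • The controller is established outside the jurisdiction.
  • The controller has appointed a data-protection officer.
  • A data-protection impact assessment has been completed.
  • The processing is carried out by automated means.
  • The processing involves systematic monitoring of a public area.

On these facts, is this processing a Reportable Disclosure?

No

§6.7 — Class-E Operation: the processing does not involve systematic monitoring of a public area? no; the controller is established outside the jurisdiction? yes; the processing is necessary for the performance of a contract? no — 1 of 3 hold (need ≥2) → not satisfied.
§6.6 — Critical Processing: [the processing is not carried out by automated means? no] AND [the recipient is in a country with an adequacy finding? yes] → not satisfied.
§6.9 — Reportable Disclosure: [Class-E Operation (§6.7)? no] OR [Critical Processing (§6.6)? no] → not satisfied.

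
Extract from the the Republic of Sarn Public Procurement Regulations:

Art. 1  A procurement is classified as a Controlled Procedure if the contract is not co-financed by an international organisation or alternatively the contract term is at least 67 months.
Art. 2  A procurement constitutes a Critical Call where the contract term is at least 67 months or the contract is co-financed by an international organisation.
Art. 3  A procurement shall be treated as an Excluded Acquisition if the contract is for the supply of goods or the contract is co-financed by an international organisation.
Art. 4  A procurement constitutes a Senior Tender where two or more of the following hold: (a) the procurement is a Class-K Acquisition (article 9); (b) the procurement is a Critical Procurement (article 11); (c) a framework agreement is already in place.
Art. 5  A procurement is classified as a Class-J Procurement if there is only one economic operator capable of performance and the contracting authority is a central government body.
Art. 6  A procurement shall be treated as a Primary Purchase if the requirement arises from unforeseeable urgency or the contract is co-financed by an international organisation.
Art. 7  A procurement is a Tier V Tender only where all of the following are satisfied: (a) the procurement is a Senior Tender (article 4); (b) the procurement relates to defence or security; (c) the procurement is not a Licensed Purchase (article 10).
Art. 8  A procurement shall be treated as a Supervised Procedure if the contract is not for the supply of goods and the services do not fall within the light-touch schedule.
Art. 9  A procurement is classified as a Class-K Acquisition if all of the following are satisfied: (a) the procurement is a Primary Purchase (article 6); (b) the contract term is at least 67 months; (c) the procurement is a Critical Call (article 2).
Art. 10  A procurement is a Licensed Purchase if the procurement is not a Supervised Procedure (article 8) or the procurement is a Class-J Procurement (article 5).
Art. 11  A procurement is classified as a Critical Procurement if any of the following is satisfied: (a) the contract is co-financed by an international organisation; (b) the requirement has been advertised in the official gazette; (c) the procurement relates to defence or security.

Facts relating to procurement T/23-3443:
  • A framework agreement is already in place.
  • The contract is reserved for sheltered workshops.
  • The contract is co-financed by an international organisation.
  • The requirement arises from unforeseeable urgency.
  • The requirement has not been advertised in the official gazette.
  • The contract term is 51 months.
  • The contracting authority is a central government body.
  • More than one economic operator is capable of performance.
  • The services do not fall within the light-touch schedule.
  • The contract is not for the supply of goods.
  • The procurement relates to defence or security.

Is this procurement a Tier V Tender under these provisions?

Under article 6: the requirement arises from unforeseeable urgency? yes; or the contract is co-financed by an international organisation? yes. So the procurement is a Primary Purchase.
Under article 2: contract term: 51 months ≥ 67 months? no; or the contract is co-financed by an international organisation? yes. So the procurement is a Critical Call.
Under article 9: Primary Purchase (article 6)? yes; and contract term: 51 months ≥ 67 months? no; and Critical Call (article 2)? yes. So the procurement is not a Class-K Acquisition.
Under article 11: the contract is co-financed by an international organisation? yes; or the requirement has been advertised in the official gazette? no; or the procurement relates to defence or security? yes. So the procurement is a Critical Procurement.
Under article 4: Class-K Acquisition (article 9)? no; Critical Procurement (article 11)? yes; a framework agreement is already in place? yes — 2 of 3 hold (need ≥2) → satisfied.
Under article 8: the contract is not for the supply of goods? yes; and the services do not fall within the light-touch schedule? yes. So the procurement is a Supervised Procedure.
Under article 5: there is only one economic operator capable of performance? no; and the contracting authority is a central government body? yes. So the procurement is not a Class-J Procurement.
Under article 10: not a Supervised Procedure (article 8)? no; or Class-J Procurement (article 5)? no. So the procurement is not a Licensed Purchase.
Under article 7: Senior Tender (article 4)? yes; and the procurement relates to defence or security? yes; and not a Licensed Purchase (article 10)? yes. So the procurement is a Tier V Tender.

Yes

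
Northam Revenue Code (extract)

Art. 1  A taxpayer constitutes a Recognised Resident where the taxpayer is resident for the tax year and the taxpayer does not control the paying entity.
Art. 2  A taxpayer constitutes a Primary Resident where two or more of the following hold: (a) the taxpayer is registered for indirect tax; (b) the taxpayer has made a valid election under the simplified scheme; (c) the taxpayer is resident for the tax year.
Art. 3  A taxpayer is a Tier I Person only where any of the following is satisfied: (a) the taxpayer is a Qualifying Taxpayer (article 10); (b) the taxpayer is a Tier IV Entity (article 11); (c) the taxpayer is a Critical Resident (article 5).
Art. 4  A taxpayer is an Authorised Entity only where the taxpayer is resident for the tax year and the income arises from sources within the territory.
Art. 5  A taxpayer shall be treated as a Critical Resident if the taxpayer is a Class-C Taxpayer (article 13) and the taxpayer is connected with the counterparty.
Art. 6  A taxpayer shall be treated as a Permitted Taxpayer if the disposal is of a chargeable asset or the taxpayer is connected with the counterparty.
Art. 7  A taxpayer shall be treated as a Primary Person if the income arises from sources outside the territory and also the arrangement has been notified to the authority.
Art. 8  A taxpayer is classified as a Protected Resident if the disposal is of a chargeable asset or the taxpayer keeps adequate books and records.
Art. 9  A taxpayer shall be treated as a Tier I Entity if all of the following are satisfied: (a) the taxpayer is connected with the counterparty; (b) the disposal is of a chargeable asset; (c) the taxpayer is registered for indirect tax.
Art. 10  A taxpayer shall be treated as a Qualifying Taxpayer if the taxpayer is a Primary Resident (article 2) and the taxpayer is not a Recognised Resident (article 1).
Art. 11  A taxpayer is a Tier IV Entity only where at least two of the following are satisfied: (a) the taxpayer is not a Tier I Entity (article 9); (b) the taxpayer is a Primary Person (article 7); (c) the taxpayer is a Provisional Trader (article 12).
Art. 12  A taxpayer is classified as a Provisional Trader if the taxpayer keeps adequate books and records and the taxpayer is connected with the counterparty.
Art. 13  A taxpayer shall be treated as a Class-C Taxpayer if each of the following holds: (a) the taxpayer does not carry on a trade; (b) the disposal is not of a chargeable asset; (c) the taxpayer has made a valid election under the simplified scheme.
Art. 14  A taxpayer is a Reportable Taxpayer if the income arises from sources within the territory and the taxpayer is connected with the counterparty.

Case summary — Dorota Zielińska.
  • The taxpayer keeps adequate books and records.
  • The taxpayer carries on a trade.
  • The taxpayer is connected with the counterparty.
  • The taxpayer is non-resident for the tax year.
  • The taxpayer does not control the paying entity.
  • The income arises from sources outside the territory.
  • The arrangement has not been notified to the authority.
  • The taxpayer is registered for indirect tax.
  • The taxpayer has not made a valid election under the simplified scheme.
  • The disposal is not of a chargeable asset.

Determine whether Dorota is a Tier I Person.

article 2 — Primary Resident: the taxpayer is registered for indirect tax? yes; the taxpayer has made a valid election under the simplified scheme? no; the taxpayer is resident for the tax year? no — 1 of 3 hold (need ≥2) → not satisfied.
article 1 — Recognised Resident: [the taxpayer is resident for the tax year? no] AND [the taxpayer does not control the paying entity? yes] → not satisfied.
article 10 — Qualifying Taxpayer: [Primary Resident (article 2)? no] AND [not a Recognised Resident (article 1)? yes] → not satisfied.
article 9 — Tier I Entity: [the taxpayer is connected with the counterparty? yes] AND [the disposal is of a chargeable asset? no] AND [the taxpayer is registered for indirect tax? yes] → not satisfied.
article 7 — Primary Person: [the income arises from sources outside the territory? yes] AND [the arrangement has been notified to the authority? no] → not satisfied.
article 12 — Provisional Trader: [the taxpayer keeps adequate books and records? yes] AND [the taxpayer is connected with the counterparty? yes] → satisfied.
article 11 — Tier IV Entity: not a Tier I Entity (article 9)? yes; Primary Person (article 7)? no; Provisional Trader (article 12)? yes — 2 of 3 hold (need ≥2) → satisfied.
article 13 — Class-C Taxpayer: [the taxpayer does not carry on a trade? no] AND [the disposal is not of a chargeable asset? yes] AND [the taxpayer has made a valid election under the simplified scheme? no] → not satisfied.
article 5 — Critical Resident: [Class-C Taxpayer (article 13)? no] AND [the taxpayer is connected with the counterparty? yes] → not satisfied.
article 3 — Tier I Person: [Qualifying Taxpayer (article 10)? no] OR [Tier IV Entity (article 11)? yes] OR [Critical Resident (article 5)? no] → satisfied.

Yes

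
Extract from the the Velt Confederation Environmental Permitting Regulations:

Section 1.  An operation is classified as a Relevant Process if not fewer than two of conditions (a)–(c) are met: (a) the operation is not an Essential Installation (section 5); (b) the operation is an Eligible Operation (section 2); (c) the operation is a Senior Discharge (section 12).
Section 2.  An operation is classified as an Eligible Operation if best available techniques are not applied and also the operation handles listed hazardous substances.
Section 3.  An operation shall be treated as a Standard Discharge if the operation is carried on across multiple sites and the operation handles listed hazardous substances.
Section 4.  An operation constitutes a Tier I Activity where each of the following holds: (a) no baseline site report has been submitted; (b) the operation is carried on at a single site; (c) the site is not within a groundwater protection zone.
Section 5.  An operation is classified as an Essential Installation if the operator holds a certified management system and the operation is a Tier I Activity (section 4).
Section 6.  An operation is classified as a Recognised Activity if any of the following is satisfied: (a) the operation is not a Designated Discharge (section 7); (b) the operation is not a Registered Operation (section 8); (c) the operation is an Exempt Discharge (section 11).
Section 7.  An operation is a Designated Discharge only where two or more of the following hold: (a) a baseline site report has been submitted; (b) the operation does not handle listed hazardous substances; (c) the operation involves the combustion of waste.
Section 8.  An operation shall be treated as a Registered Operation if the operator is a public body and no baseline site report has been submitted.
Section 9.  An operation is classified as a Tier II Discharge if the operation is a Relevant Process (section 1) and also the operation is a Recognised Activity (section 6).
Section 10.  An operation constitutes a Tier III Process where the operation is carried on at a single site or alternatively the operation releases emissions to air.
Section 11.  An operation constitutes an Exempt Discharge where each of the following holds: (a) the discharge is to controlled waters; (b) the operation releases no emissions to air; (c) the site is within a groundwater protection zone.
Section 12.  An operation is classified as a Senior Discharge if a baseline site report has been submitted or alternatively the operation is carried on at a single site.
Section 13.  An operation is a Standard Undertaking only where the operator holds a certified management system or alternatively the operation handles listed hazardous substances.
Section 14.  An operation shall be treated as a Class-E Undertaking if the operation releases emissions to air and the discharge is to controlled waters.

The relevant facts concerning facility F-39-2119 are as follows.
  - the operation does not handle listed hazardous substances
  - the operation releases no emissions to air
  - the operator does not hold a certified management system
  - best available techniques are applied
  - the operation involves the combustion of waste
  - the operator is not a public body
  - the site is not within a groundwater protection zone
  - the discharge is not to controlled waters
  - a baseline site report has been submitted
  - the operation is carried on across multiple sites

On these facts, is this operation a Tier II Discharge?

Under section 4: no baseline site report has been submitted? no; and the operation is carried on at a single site? no; and the site is not within a groundwater protection zone? yes. So the operation is not a Tier I Activity.
Under section 5: the operator holds a certified management system? no; and Tier I Activity (section 4)? no. So the operation is not an Essential Installation.
Under section 2: best available techniques are not applied? no; and the operation handles listed hazardous substances? no. So the operation is not an Eligible Operation.
Under section 12: a baseline site report has been submitted? yes; or the operation is carried on at a single site? no. So the operation is a Senior Discharge.
Under section 1: not an Essential Installation (section 5)? yes; Eligible Operation (section 2)? no; Senior Discharge (section 12)? yes — 2 of 3 hold (need ≥2) → satisfied.
Under section 7: a baseline site report has been submitted? yes; the operation does not handle listed hazardous substances? yes; the operation involves the combustion of waste? yes — 3 of 3 hold (need ≥2) → satisfied.
Under section 8: the operator is a public body? no; and no baseline site report has been submitted? no. So the operation is not a Registered Operation.
Under section 11: the discharge is to controlled waters? no; and the operation releases no emissions to air? yes; and the site is within a groundwater protection zone? no. So the operation is not an Exempt Discharge.
Under section 6: not a Designated Discharge (section 7)? no; or not a Registered Operation (section 8)? yes; or Exempt Discharge (section 11)? no. So the operation is a Recognised Activity.
Under section 9: Relevant Process (section 1)? yes; and Recognised Activity (section 6)? yes. So the operation is a Tier II Discharge.

Yes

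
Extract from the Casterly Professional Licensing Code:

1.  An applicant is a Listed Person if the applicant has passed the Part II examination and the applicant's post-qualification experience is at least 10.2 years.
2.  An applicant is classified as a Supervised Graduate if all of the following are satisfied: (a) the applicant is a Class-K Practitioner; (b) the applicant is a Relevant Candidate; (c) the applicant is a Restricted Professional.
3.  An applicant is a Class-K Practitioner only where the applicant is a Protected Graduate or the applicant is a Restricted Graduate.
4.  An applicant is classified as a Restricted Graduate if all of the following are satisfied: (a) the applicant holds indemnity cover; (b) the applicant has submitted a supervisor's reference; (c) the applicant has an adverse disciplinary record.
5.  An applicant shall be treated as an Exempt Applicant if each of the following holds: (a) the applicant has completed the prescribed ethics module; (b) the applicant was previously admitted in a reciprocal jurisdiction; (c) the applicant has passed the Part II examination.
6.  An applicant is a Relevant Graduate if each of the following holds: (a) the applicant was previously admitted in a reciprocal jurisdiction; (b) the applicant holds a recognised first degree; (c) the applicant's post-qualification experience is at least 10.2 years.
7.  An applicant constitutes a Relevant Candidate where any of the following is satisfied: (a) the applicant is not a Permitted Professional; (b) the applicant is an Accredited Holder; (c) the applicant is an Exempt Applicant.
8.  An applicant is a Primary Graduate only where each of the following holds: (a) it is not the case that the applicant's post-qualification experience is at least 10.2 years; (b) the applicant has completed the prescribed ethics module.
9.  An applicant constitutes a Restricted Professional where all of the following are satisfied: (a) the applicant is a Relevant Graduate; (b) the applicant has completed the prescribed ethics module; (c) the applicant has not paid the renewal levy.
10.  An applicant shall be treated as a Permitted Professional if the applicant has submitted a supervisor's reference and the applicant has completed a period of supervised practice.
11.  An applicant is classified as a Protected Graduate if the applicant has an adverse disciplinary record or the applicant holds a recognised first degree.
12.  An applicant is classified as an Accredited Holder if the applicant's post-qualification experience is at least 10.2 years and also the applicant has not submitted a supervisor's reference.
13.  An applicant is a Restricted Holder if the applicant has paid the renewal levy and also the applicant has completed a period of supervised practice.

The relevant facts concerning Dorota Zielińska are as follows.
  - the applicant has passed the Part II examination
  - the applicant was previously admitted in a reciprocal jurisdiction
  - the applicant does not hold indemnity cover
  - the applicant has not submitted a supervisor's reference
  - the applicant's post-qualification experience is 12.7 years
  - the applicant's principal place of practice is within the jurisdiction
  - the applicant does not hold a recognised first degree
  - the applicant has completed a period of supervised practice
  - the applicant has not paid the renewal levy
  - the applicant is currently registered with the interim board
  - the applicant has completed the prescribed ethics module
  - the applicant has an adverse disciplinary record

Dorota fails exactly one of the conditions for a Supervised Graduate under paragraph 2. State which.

Restricted Professional

Under paragraph 11: the applicant has an adverse disciplinary record? yes; or the applicant holds a recognised first degree? no. So the applicant is a Protected Graduate.
Under paragraph 4: the applicant holds indemnity cover? no; and the applicant has submitted a supervisor's reference? no; and the applicant has an adverse disciplinary record? yes. So the applicant is not a Restricted Graduate.
Under paragraph 3: Protected Graduate (paragraph 11)? yes; or Restricted Graduate (paragraph 4)? no. So the applicant is a Class-K Practitioner.
Under paragraph 10: the applicant has submitted a supervisor's reference? no; and the applicant has completed a period of supervised practice? yes. So the applicant is not a Permitted Professional.
Under paragraph 12: applicant's post-qualification experience: 12.7 years ≥ 10.2 years? yes; and the applicant has not submitted a supervisor's reference? yes. So the applicant is an Accredited Holder.
Under paragraph 5: the applicant has completed the prescribed ethics module? yes; and the applicant was previously admitted in a reciprocal jurisdiction? yes; and the applicant has passed the Part II examination? yes. So the applicant is an Exempt Applicant.
Under paragraph 7: not a Permitted Professional (paragraph 10)? yes; or Accredited Holder (paragraph 12)? yes; or Exempt Applicant (paragraph 5)? yes. So the applicant is a Relevant Candidate.
Under paragraph 6: the applicant was previously admitted in a reciprocal jurisdiction? yes; and the applicant holds a recognised first degree? no; and applicant's post-qualification experience: 12.7 years ≥ 10.2 years? yes. So the applicant is not a Relevant Graduate.
Under paragraph 9: Relevant Graduate (paragraph 6)? no; and the applicant has completed the prescribed ethics module? yes; and the applicant has not paid the renewal levy? yes. So the applicant is not a Restricted Professional.
Under paragraph 2: Class-K Practitioner (paragraph 3)? yes; and Relevant Candidate (paragraph 7)? yes; and Restricted Professional (paragraph 9)? no. So the applicant is not a Supervised Graduate.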